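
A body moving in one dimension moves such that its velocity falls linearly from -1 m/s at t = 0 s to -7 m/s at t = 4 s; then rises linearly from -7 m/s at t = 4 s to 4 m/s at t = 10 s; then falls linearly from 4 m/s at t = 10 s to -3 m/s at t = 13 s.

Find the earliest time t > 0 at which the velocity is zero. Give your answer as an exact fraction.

v changes sign on 4–10 s (from -7 to 4); the graph is linear there, so v = 0 at t = 4 + (7)·(10 − 4)/(4 − -7) = 86/11 s.

t = 86/11 s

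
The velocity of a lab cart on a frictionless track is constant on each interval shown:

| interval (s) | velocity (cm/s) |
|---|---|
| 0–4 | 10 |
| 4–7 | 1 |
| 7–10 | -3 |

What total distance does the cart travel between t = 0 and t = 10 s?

52 cm

Distance (not displacement) is the total path length: add the absolute areas under v-t.
0–4 s: |10| × 4 = 40 cm
4–7 s: |1| × 3 = 3 cm
7–10 s: |-3| × 3 = 9 cm
Total distance = 52 cm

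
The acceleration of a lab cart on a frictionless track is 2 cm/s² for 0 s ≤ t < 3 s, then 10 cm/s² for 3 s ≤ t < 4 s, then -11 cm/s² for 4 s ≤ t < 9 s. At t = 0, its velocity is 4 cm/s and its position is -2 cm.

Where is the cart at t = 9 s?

On each constant-a segment, Δv = aΔt and Δx = v₀Δt + ½aΔt²; chain segment to segment.
0–3 s: v starts 4 cm/s; Δx = 4·3 + ½·2·3² = 21 cm; v ends 10 cm/s.
3–4 s: v starts 10 cm/s; Δx = 10·1 + ½·10·1² = 15 cm; v ends 20 cm/s.
4–9 s: v starts 20 cm/s; Δx = 20·5 + ½·-11·5² = -37.5 cm; v ends -35 cm/s.
x(9) = -2 + Σ Δx = -3.5 cm.

-3.5 cm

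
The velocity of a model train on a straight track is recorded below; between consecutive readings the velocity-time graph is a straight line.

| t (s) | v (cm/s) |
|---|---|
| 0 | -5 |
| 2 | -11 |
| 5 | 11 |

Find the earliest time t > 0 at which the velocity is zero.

v changes sign on 2–5 s (from -11 to 11); the graph is linear there, so v = 0 at t = 2 + (11)·(5 − 2)/(11 − -11) = 3.5 s.

t = 3.5 s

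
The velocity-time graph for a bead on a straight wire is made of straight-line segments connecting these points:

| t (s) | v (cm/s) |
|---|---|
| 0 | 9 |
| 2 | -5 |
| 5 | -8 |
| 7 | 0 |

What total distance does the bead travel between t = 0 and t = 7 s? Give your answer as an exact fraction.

Total distance travelled is ∫|v| dt — sum the magnitudes of each area piece.
0–2 s: v = 0 at t = 9/7 s; triangle areas 81/14 + 25/14 = 53/7 cm
2–5 s: |½(-5 + -8)(3)| = 19.5 cm
5–7 s: |½(-8 + 0)(2)| = 8 cm
Total distance = 491/14 cm

491/14 cm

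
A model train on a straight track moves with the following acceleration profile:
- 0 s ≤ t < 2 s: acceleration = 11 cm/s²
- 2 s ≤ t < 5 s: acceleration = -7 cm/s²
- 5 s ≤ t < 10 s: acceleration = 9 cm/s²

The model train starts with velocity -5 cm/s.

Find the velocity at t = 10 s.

Δv equals the area under the a-t graph; then v = v₀ + Δv.
0–2 s: 11 × 2 = 22 cm/s
2–5 s: -7 × 3 = -21 cm/s
5–10 s: 9 × 5 = 45 cm/s
Δv = 46 cm/s, so v(10) = -5 + (46) = 41 cm/s.

41 cm/s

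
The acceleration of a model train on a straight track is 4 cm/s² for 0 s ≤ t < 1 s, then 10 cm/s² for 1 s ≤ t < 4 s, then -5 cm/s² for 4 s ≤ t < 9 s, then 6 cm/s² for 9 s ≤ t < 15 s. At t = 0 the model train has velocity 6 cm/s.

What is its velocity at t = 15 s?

Δv equals the area under the a-t graph; then v = v₀ + Δv.
0–1 s: 4 × 1 = 4 cm/s
1–4 s: 10 × 3 = 30 cm/s
4–9 s: -5 × 5 = -25 cm/s
9–15 s: 6 × 6 = 36 cm/s
Δv = 45 cm/s, so v(15) = 6 + (45) = 51 cm/s.

51 cm/s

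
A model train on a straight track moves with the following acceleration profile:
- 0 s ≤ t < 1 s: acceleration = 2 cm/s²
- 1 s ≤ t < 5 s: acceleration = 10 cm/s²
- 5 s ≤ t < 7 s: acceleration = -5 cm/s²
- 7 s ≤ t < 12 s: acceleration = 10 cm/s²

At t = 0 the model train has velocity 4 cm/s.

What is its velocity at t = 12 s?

Δv equals the area under the a-t graph; then v = v₀ + Δv.
0–1 s: 2 × 1 = 2 cm/s
1–5 s: 10 × 4 = 40 cm/s
5–7 s: -5 × 2 = -10 cm/s
7–12 s: 10 × 5 = 50 cm/s
Δv = 82 cm/s, so v(12) = 4 + (82) = 86 cm/s.

86 cm/s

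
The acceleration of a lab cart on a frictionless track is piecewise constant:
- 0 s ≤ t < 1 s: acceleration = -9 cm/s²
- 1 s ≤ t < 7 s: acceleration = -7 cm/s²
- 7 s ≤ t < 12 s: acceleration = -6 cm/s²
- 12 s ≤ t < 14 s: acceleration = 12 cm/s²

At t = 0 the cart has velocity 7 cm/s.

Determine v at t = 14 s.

-50 cm/s

Δv equals the area under the a-t graph; then v = v₀ + Δv.
0–1 s: -9 × 1 = -9 cm/s
1–7 s: -7 × 6 = -42 cm/s
7–12 s: -6 × 5 = -30 cm/s
12–14 s: 12 × 2 = 24 cm/s
Δv = -57 cm/s, so v(14) = 7 + (-57) = -50 cm/s.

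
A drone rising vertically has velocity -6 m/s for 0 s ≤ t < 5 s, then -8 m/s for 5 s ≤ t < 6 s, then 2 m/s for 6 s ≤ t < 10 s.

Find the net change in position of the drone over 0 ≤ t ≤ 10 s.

Net displacement equals the area under the velocity-time graph (areas below the axis count negative).
0–5 s: -6 × 5 = -30 m
5–6 s: -8 × 1 = -8 m
6–10 s: 2 × 4 = 8 m
Net displacement = -30 m

-30 m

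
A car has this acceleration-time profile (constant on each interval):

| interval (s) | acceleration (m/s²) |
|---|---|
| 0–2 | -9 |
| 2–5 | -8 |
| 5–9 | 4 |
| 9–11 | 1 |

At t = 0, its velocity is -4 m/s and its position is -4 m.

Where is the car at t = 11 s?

-342 m

On each constant-a segment, Δv = aΔt and Δx = v₀Δt + ½aΔt²; chain segment to segment.
0–2 s: v starts -4 m/s; Δx = -4·2 + ½·-9·2² = -26 m; v ends -22 m/s.
2–5 s: v starts -22 m/s; Δx = -22·3 + ½·-8·3² = -102 m; v ends -46 m/s.
5–9 s: v starts -46 m/s; Δx = -46·4 + ½·4·4² = -152 m; v ends -30 m/s.
9–11 s: v starts -30 m/s; Δx = -30·2 + ½·1·2² = -58 m; v ends -28 m/s.
x(11) = -4 + Σ Δx = -342 m.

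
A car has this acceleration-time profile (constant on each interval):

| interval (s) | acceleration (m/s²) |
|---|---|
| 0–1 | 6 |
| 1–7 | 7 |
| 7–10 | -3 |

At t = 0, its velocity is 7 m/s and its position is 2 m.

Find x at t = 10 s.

367.5 m

On each constant-a segment, Δv = aΔt and Δx = v₀Δt + ½aΔt²; chain segment to segment.
0–1 s: v starts 7 m/s; Δx = 7·1 + ½·6·1² = 10 m; v ends 13 m/s.
1–7 s: v starts 13 m/s; Δx = 13·6 + ½·7·6² = 204 m; v ends 55 m/s.
7–10 s: v starts 55 m/s; Δx = 55·3 + ½·-3·3² = 151.5 m; v ends 46 m/s.
x(10) = 2 + Σ Δx = 367.5 m.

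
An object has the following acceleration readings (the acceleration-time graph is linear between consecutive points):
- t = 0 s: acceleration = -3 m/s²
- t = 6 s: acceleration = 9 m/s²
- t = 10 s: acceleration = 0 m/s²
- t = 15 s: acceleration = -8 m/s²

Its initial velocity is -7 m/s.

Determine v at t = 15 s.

Δv equals the area under the a-t graph; then v = v₀ + Δv.
0–6 s: ½(-3 + 9)(6) = 18 m/s
6–10 s: ½(9 + 0)(4) = 18 m/s
10–15 s: ½(0 + -8)(5) = -20 m/s
Δv = 16 m/s, so v(15) = -7 + (16) = 9 m/s.

9 m/s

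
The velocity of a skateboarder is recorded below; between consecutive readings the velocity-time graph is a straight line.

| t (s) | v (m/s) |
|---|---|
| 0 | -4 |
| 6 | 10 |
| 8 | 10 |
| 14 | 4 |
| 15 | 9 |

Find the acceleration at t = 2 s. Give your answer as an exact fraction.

Acceleration is the slope of the v-t graph on 0–6 s: (10 − -4)/(6 − 0) = 7/3 m/s².

7/3 m/s²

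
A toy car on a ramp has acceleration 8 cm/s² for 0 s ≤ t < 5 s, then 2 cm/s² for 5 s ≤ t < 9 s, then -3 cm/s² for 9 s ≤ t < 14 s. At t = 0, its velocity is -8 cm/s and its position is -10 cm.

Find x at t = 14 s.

356.5 cm

On each constant-a segment, Δv = aΔt and Δx = v₀Δt + ½aΔt²; chain segment to segment.
0–5 s: v starts -8 cm/s; Δx = -8·5 + ½·8·5² = 60 cm; v ends 32 cm/s.
5–9 s: v starts 32 cm/s; Δx = 32·4 + ½·2·4² = 144 cm; v ends 40 cm/s.
9–14 s: v starts 40 cm/s; Δx = 40·5 + ½·-3·5² = 162.5 cm; v ends 25 cm/s.
x(14) = -10 + Σ Δx = 356.5 cm.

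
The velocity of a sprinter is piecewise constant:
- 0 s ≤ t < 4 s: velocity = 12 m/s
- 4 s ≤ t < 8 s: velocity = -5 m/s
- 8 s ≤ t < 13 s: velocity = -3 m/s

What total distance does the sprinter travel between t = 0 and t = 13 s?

83 m

Distance (not displacement) is the total path length: add the absolute areas under v-t.
0–4 s: |12| × 4 = 48 m
4–8 s: |-5| × 4 = 20 m
8–13 s: |-3| × 5 = 15 m
Total distance = 83 m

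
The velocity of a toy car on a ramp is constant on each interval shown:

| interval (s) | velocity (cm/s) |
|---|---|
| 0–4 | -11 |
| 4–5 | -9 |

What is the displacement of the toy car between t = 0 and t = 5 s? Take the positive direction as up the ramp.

-53 cm

Displacement is the signed area under the v-t curve.
0–4 s: -11 × 4 = -44 cm
4–5 s: -9 × 1 = -9 cm
Net displacement = -53 cm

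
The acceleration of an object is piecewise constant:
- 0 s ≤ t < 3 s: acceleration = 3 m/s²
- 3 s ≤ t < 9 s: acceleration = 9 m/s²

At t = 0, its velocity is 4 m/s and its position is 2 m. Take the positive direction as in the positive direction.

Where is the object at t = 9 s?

On each constant-a segment, Δv = aΔt and Δx = v₀Δt + ½aΔt²; chain segment to segment.
0–3 s: v starts 4 m/s; Δx = 4·3 + ½·3·3² = 25.5 m; v ends 13 m/s.
3–9 s: v starts 13 m/s; Δx = 13·6 + ½·9·6² = 240 m; v ends 67 m/s.
x(9) = 2 + Σ Δx = 267.5 m.

267.5 m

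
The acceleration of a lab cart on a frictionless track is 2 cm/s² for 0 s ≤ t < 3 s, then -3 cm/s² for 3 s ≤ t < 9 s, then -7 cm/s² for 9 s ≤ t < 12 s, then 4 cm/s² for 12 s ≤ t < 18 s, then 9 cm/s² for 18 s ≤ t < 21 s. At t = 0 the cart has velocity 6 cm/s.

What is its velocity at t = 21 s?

24 cm/s

Δv equals the area under the a-t graph; then v = v₀ + Δv.
0–3 s: 2 × 3 = 6 cm/s
3–9 s: -3 × 6 = -18 cm/s
9–12 s: -7 × 3 = -21 cm/s
12–18 s: 4 × 6 = 24 cm/s
18–21 s: 9 × 3 = 27 cm/s
Δv = 18 cm/s, so v(21) = 6 + (18) = 24 cm/s.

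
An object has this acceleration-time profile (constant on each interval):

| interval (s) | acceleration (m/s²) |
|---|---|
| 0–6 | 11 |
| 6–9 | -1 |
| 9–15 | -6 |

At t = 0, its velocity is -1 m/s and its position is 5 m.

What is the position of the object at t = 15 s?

651.5 m

On each constant-a segment, Δv = aΔt and Δx = v₀Δt + ½aΔt²; chain segment to segment.
0–6 s: v starts -1 m/s; Δx = -1·6 + ½·11·6² = 192 m; v ends 65 m/s.
6–9 s: v starts 65 m/s; Δx = 65·3 + ½·-1·3² = 190.5 m; v ends 62 m/s.
9–15 s: v starts 62 m/s; Δx = 62·6 + ½·-6·6² = 264 m; v ends 26 m/s.
x(15) = 5 + Σ Δx = 651.5 m.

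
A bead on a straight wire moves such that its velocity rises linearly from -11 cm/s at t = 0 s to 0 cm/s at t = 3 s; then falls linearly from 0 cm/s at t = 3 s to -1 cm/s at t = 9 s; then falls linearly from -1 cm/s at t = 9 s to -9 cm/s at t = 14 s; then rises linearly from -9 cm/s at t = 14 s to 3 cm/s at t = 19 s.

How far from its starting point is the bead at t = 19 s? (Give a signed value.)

Net displacement equals the area under the velocity-time graph (areas below the axis count negative).
0–3 s: ½(-11 + 0)(3) = -16.5 cm
3–9 s: ½(0 + -1)(6) = -3 cm
9–14 s: ½(-1 + -9)(5) = -25 cm
14–19 s: ½(-9 + 3)(5) = -15 cm
Net displacement = -59.5 cm

-59.5 cm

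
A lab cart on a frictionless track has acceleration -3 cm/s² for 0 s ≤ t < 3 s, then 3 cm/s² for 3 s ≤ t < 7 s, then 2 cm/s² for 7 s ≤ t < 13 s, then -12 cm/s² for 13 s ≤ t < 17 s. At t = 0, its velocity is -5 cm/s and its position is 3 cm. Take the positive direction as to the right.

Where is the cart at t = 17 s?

On each constant-a segment, Δv = aΔt and Δx = v₀Δt + ½aΔt²; chain segment to segment.
0–3 s: v starts -5 cm/s; Δx = -5·3 + ½·-3·3² = -28.5 cm; v ends -14 cm/s.
3–7 s: v starts -14 cm/s; Δx = -14·4 + ½·3·4² = -32 cm; v ends -2 cm/s.
7–13 s: v starts -2 cm/s; Δx = -2·6 + ½·2·6² = 24 cm; v ends 10 cm/s.
13–17 s: v starts 10 cm/s; Δx = 10·4 + ½·-12·4² = -56 cm; v ends -38 cm/s.
x(17) = 3 + Σ Δx = -89.5 cm.

-89.5 cm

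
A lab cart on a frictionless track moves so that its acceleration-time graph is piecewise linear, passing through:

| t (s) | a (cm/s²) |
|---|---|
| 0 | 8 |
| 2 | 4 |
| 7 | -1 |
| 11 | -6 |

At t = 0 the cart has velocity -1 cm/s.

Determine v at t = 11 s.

Δv equals the area under the a-t graph; then v = v₀ + Δv.
0–2 s: ½(8 + 4)(2) = 12 cm/s
2–7 s: ½(4 + -1)(5) = 7.5 cm/s
7–11 s: ½(-1 + -6)(4) = -14 cm/s
Δv = 5.5 cm/s, so v(11) = -1 + (5.5) = 4.5 cm/s.

4.5 cm/s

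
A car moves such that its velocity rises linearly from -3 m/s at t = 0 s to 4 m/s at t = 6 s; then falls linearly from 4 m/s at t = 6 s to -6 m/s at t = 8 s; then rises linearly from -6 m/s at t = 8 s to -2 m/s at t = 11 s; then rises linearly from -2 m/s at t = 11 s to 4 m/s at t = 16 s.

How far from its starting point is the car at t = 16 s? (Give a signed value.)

-6 m

Net displacement equals the area under the velocity-time graph (areas below the axis count negative).
0–6 s: ½(-3 + 4)(6) = 3 m
6–8 s: ½(4 + -6)(2) = -2 m
8–11 s: ½(-6 + -2)(3) = -12 m
11–16 s: ½(-2 + 4)(5) = 5 m
Net displacement = -6 m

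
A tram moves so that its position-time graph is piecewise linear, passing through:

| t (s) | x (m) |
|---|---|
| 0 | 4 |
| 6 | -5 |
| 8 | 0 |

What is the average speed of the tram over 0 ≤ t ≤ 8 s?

Average speed = (total path length)/(elapsed time); on a piecewise-linear x-t graph the path length is Σ|Δx|.
0–6 s: |Δx| = |-5 − 4| = 9 m
6–8 s: |Δx| = |0 − -5| = 5 m
Total path = 14 m; average speed = 14/8 = 1.75 m/s.

1.75 m/s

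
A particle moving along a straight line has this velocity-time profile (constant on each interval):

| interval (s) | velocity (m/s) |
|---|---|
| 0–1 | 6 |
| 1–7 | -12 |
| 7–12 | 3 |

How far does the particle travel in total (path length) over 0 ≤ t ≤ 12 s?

Distance (not displacement) is the total path length: add the absolute areas under v-t.
0–1 s: |6| × 1 = 6 m
1–7 s: |-12| × 6 = 72 m
7–12 s: |3| × 5 = 15 m
Total distance = 93 m

93 m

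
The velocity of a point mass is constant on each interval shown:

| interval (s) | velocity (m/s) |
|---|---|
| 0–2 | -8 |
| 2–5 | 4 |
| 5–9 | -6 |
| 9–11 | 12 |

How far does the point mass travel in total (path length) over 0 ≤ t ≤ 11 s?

Distance (not displacement) is the total path length: add the absolute areas under v-t.
0–2 s: |-8| × 2 = 16 m
2–5 s: |4| × 3 = 12 m
5–9 s: |-6| × 4 = 24 m
9–11 s: |12| × 2 = 24 m
Total distance = 76 m

76 m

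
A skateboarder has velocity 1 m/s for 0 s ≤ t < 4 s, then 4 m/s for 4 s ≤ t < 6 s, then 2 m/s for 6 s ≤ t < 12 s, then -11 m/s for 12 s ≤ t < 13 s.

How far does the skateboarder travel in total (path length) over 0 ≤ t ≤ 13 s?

35 m

Distance (not displacement) is the total path length: add the absolute areas under v-t.
0–4 s: |1| × 4 = 4 m
4–6 s: |4| × 2 = 8 m
6–12 s: |2| × 6 = 12 m
12–13 s: |-11| × 1 = 11 m
Total distance = 35 m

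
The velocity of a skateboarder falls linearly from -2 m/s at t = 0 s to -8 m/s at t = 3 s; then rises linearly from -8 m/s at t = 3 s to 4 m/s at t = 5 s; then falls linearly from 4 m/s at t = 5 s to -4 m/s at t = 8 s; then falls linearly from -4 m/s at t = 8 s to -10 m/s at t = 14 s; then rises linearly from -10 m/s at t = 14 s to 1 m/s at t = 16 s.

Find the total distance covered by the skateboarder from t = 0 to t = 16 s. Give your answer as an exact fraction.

2602/33 m

Distance (not displacement) is the total path length: add the absolute areas under v-t.
0–3 s: |½(-2 + -8)(3)| = 15 m
3–5 s: v = 0 at t = 13/3 s; triangle areas 16/3 + 4/3 = 20/3 m
5–8 s: v = 0 at t = 6.5 s; triangle areas 3 + 3 = 6 m
8–14 s: |½(-4 + -10)(6)| = 42 m
14–16 s: v = 0 at t = 174/11 s; triangle areas 100/11 + 1/11 = 101/11 m
Total distance = 2602/33 m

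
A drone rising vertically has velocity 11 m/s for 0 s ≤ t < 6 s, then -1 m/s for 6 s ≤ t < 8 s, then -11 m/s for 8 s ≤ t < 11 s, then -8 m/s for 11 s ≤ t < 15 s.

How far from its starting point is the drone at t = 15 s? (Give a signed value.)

Displacement is the signed area under the v-t curve.
0–6 s: 11 × 6 = 66 m
6–8 s: -1 × 2 = -2 m
8–11 s: -11 × 3 = -33 m
11–15 s: -8 × 4 = -32 m
Net displacement = -1 m

-1 m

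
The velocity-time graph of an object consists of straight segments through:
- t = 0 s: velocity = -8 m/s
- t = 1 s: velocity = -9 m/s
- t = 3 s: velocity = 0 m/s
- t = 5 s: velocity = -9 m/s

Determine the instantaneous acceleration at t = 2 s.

4.5 m/s²

Acceleration is the slope of the v-t graph on 1–3 s: (0 − -9)/(3 − 1) = 4.5 m/s².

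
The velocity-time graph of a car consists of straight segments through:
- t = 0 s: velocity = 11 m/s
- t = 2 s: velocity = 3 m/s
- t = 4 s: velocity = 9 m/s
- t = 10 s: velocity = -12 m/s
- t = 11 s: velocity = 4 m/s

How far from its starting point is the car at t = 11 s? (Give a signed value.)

13 m

Displacement is the signed area under the v-t curve.
0–2 s: ½(11 + 3)(2) = 14 m
2–4 s: ½(3 + 9)(2) = 12 m
4–10 s: ½(9 + -12)(6) = -9 m
10–11 s: ½(-12 + 4)(1) = -4 m
Net displacement = 13 m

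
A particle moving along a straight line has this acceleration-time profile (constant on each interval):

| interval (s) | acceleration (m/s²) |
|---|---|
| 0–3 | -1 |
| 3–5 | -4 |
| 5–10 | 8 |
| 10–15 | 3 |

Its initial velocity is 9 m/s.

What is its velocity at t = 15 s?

53 m/s

Δv equals the area under the a-t graph; then v = v₀ + Δv.
0–3 s: -1 × 3 = -3 m/s
3–5 s: -4 × 2 = -8 m/s
5–10 s: 8 × 5 = 40 m/s
10–15 s: 3 × 5 = 15 m/s
Δv = 44 m/s, so v(15) = 9 + (44) = 53 m/s.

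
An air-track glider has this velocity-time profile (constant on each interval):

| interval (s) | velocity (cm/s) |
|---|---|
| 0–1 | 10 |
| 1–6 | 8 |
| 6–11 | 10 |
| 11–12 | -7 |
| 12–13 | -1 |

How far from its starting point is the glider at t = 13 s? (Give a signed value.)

92 cm

Net displacement equals the area under the velocity-time graph (areas below the axis count negative).
0–1 s: 10 × 1 = 10 cm
1–6 s: 8 × 5 = 40 cm
6–11 s: 10 × 5 = 50 cm
11–12 s: -7 × 1 = -7 cm
12–13 s: -1 × 1 = -1 cm
Net displacement = 92 cm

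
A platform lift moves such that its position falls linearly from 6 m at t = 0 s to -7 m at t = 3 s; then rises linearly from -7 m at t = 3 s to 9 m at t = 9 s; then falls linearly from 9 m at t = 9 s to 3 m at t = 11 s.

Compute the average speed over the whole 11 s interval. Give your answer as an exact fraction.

Average speed = (total path length)/(elapsed time); on a piecewise-linear x-t graph the path length is Σ|Δx|.
0–3 s: |Δx| = |-7 − 6| = 13 m
3–9 s: |Δx| = |9 − -7| = 16 m
9–11 s: |Δx| = |3 − 9| = 6 m
Total path = 35 m; average speed = 35/11 = 35/11 m/s.

35/11 m/s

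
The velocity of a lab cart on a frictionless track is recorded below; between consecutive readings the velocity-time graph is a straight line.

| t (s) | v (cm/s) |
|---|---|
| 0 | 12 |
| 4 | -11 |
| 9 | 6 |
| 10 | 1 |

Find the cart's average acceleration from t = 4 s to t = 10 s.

Average acceleration = Δv/Δt = (1 − -11)/(10 − 4) = 2 cm/s².

2 cm/s²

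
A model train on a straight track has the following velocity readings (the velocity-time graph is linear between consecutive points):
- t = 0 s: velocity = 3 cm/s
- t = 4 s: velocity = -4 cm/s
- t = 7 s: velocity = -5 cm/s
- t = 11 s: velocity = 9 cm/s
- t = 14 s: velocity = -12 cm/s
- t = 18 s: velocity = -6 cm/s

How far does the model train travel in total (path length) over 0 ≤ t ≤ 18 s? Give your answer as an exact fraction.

615/7 cm

Total distance travelled is ∫|v| dt — sum the magnitudes of each area piece.
0–4 s: v = 0 at t = 12/7 s; triangle areas 18/7 + 32/7 = 50/7 cm
4–7 s: |½(-4 + -5)(3)| = 13.5 cm
7–11 s: v = 0 at t = 59/7 s; triangle areas 25/7 + 81/7 = 106/7 cm
11–14 s: v = 0 at t = 86/7 s; triangle areas 81/14 + 72/7 = 225/14 cm
14–18 s: |½(-12 + -6)(4)| = 36 cm
Total distance = 615/7 cm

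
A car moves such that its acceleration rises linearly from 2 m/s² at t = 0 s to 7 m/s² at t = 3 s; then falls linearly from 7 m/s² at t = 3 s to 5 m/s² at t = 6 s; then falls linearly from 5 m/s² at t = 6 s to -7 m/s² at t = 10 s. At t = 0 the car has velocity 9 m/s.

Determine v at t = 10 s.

Δv equals the area under the a-t graph; then v = v₀ + Δv.
0–3 s: ½(2 + 7)(3) = 13.5 m/s
3–6 s: ½(7 + 5)(3) = 18 m/s
6–10 s: ½(5 + -7)(4) = -4 m/s
Δv = 27.5 m/s, so v(10) = 9 + (27.5) = 36.5 m/s.

36.5 m/s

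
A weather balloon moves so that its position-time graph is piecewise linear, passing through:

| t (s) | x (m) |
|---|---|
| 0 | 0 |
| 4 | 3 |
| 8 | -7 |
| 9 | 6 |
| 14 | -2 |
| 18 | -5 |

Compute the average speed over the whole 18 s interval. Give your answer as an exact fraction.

37/18 m/s

Average speed = (total path length)/(elapsed time); on a piecewise-linear x-t graph the path length is Σ|Δx|.
0–4 s: |Δx| = |3 − 0| = 3 m
4–8 s: |Δx| = |-7 − 3| = 10 m
8–9 s: |Δx| = |6 − -7| = 13 m
9–14 s: |Δx| = |-2 − 6| = 8 m
14–18 s: |Δx| = |-5 − -2| = 3 m
Total path = 37 m; average speed = 37/18 = 37/18 m/s.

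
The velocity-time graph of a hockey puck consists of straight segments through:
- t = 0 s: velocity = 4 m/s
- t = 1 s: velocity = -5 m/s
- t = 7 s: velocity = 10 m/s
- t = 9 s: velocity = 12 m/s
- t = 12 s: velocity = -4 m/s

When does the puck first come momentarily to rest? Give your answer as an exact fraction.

v changes sign on 0–1 s (from 4 to -5); the graph is linear there, so v = 0 at t = 0 + (-4)·(1 − 0)/(-5 − 4) = 4/9 s.

t = 4/9 s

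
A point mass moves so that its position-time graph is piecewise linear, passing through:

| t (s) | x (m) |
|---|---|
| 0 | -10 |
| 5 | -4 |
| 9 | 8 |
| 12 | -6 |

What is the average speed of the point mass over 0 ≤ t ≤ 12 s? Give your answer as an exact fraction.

8/3 m/s

Average speed = (total path length)/(elapsed time); on a piecewise-linear x-t graph the path length is Σ|Δx|.
0–5 s: |Δx| = |-4 − -10| = 6 m
5–9 s: |Δx| = |8 − -4| = 12 m
9–12 s: |Δx| = |-6 − 8| = 14 m
Total path = 32 m; average speed = 32/12 = 8/3 m/s.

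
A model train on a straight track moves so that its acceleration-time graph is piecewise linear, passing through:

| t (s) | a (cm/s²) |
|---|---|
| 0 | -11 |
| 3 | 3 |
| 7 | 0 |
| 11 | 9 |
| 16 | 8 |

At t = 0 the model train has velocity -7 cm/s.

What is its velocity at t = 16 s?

Δv equals the area under the a-t graph; then v = v₀ + Δv.
0–3 s: ½(-11 + 3)(3) = -12 cm/s
3–7 s: ½(3 + 0)(4) = 6 cm/s
7–11 s: ½(0 + 9)(4) = 18 cm/s
11–16 s: ½(9 + 8)(5) = 42.5 cm/s
Δv = 54.5 cm/s, so v(16) = -7 + (54.5) = 47.5 cm/s.

47.5 cm/s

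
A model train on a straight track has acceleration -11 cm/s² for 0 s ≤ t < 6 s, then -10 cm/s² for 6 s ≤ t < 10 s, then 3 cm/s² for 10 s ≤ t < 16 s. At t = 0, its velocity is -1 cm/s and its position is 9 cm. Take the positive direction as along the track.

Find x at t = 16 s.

On each constant-a segment, Δv = aΔt and Δx = v₀Δt + ½aΔt²; chain segment to segment.
0–6 s: v starts -1 cm/s; Δx = -1·6 + ½·-11·6² = -204 cm; v ends -67 cm/s.
6–10 s: v starts -67 cm/s; Δx = -67·4 + ½·-10·4² = -348 cm; v ends -107 cm/s.
10–16 s: v starts -107 cm/s; Δx = -107·6 + ½·3·6² = -588 cm; v ends -89 cm/s.
x(16) = 9 + Σ Δx = -1131 cm.

-1131 cm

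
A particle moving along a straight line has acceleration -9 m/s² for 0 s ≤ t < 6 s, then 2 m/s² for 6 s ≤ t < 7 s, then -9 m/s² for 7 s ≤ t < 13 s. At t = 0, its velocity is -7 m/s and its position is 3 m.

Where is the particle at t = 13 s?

-777 m

On each constant-a segment, Δv = aΔt and Δx = v₀Δt + ½aΔt²; chain segment to segment.
0–6 s: v starts -7 m/s; Δx = -7·6 + ½·-9·6² = -204 m; v ends -61 m/s.
6–7 s: v starts -61 m/s; Δx = -61·1 + ½·2·1² = -60 m; v ends -59 m/s.
7–13 s: v starts -59 m/s; Δx = -59·6 + ½·-9·6² = -516 m; v ends -113 m/s.
x(13) = 3 + Σ Δx = -777 m.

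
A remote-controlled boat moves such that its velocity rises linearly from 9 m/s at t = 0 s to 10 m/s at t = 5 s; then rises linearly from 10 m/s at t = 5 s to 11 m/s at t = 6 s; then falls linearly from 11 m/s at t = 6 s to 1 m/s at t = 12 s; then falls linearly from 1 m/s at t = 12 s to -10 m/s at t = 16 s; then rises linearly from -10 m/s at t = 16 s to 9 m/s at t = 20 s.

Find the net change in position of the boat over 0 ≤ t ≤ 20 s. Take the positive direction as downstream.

Displacement is the signed area under the v-t curve.
0–5 s: ½(9 + 10)(5) = 47.5 m
5–6 s: ½(10 + 11)(1) = 10.5 m
6–12 s: ½(11 + 1)(6) = 36 m
12–16 s: ½(1 + -10)(4) = -18 m
16–20 s: ½(-10 + 9)(4) = -2 m
Net displacement = 74 m

74 m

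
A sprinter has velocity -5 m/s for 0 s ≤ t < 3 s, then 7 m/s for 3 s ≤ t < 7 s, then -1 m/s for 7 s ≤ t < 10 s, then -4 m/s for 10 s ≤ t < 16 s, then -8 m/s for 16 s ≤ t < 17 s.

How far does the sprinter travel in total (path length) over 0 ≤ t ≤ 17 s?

78 m

Total distance travelled is ∫|v| dt — sum the magnitudes of each area piece.
0–3 s: |-5| × 3 = 15 m
3–7 s: |7| × 4 = 28 m
7–10 s: |-1| × 3 = 3 m
10–16 s: |-4| × 6 = 24 m
16–17 s: |-8| × 1 = 8 m
Total distance = 78 m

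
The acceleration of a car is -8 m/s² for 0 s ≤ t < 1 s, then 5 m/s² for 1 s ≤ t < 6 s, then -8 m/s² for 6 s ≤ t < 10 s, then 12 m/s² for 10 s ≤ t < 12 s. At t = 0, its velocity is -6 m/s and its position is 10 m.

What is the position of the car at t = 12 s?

On each constant-a segment, Δv = aΔt and Δx = v₀Δt + ½aΔt²; chain segment to segment.
0–1 s: v starts -6 m/s; Δx = -6·1 + ½·-8·1² = -10 m; v ends -14 m/s.
1–6 s: v starts -14 m/s; Δx = -14·5 + ½·5·5² = -7.5 m; v ends 11 m/s.
6–10 s: v starts 11 m/s; Δx = 11·4 + ½·-8·4² = -20 m; v ends -21 m/s.
10–12 s: v starts -21 m/s; Δx = -21·2 + ½·12·2² = -18 m; v ends 3 m/s.
x(12) = 10 + Σ Δx = -45.5 m.

-45.5 m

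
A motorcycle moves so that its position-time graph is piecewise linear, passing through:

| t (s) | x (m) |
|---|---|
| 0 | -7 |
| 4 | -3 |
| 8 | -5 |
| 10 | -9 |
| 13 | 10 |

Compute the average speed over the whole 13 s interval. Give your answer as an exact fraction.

29/13 m/s

Average speed = (total path length)/(elapsed time); on a piecewise-linear x-t graph the path length is Σ|Δx|.
0–4 s: |Δx| = |-3 − -7| = 4 m
4–8 s: |Δx| = |-5 − -3| = 2 m
8–10 s: |Δx| = |-9 − -5| = 4 m
10–13 s: |Δx| = |10 − -9| = 19 m
Total path = 29 m; average speed = 29/13 = 29/13 m/s.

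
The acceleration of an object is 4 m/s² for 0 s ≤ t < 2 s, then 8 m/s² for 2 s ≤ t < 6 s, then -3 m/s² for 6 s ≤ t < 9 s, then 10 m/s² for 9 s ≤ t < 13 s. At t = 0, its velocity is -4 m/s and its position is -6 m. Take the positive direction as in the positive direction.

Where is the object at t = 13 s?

356.5 m

On each constant-a segment, Δv = aΔt and Δx = v₀Δt + ½aΔt²; chain segment to segment.
0–2 s: v starts -4 m/s; Δx = -4·2 + ½·4·2² = 0 m; v ends 4 m/s.
2–6 s: v starts 4 m/s; Δx = 4·4 + ½·8·4² = 80 m; v ends 36 m/s.
6–9 s: v starts 36 m/s; Δx = 36·3 + ½·-3·3² = 94.5 m; v ends 27 m/s.
9–13 s: v starts 27 m/s; Δx = 27·4 + ½·10·4² = 188 m; v ends 67 m/s.
x(13) = -6 + Σ Δx = 356.5 m.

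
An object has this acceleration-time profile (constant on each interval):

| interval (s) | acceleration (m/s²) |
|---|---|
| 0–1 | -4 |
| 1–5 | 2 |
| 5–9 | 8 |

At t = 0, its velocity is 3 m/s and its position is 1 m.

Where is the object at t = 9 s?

106 m

On each constant-a segment, Δv = aΔt and Δx = v₀Δt + ½aΔt²; chain segment to segment.
0–1 s: v starts 3 m/s; Δx = 3·1 + ½·-4·1² = 1 m; v ends -1 m/s.
1–5 s: v starts -1 m/s; Δx = -1·4 + ½·2·4² = 12 m; v ends 7 m/s.
5–9 s: v starts 7 m/s; Δx = 7·4 + ½·8·4² = 92 m; v ends 39 m/s.
x(9) = 1 + Σ Δx = 106 m.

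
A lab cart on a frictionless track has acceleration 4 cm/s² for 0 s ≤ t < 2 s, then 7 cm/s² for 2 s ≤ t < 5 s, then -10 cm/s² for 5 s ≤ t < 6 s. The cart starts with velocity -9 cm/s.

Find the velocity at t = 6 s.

Δv equals the area under the a-t graph; then v = v₀ + Δv.
0–2 s: 4 × 2 = 8 cm/s
2–5 s: 7 × 3 = 21 cm/s
5–6 s: -10 × 1 = -10 cm/s
Δv = 19 cm/s, so v(6) = -9 + (19) = 10 cm/s.

10 cm/s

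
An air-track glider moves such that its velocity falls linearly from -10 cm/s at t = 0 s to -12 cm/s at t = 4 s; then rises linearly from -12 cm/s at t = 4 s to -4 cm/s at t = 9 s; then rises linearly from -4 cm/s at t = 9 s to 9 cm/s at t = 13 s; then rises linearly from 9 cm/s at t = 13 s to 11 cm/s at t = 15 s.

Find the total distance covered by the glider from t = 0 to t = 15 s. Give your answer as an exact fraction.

1546/13 cm

Total distance travelled is ∫|v| dt — sum the magnitudes of each area piece.
0–4 s: |½(-10 + -12)(4)| = 44 cm
4–9 s: |½(-12 + -4)(5)| = 40 cm
9–13 s: v = 0 at t = 133/13 s; triangle areas 32/13 + 162/13 = 194/13 cm
13–15 s: |½(9 + 11)(2)| = 20 cm
Total distance = 1546/13 cm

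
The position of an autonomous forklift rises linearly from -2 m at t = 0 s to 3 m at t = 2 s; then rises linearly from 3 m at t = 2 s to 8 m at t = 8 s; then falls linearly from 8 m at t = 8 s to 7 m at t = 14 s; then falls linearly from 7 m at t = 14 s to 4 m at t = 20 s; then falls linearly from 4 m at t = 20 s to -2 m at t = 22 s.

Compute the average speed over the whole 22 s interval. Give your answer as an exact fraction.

10/11 m/s

Average speed = (total path length)/(elapsed time); on a piecewise-linear x-t graph the path length is Σ|Δx|.
0–2 s: |Δx| = |3 − -2| = 5 m
2–8 s: |Δx| = |8 − 3| = 5 m
8–14 s: |Δx| = |7 − 8| = 1 m
14–20 s: |Δx| = |4 − 7| = 3 m
20–22 s: |Δx| = |-2 − 4| = 6 m
Total path = 20 m; average speed = 20/22 = 10/11 m/s.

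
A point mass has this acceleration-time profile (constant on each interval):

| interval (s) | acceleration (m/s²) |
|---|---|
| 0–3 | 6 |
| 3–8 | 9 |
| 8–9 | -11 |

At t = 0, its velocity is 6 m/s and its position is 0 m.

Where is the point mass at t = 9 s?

341 m

On each constant-a segment, Δv = aΔt and Δx = v₀Δt + ½aΔt²; chain segment to segment.
0–3 s: v starts 6 m/s; Δx = 6·3 + ½·6·3² = 45 m; v ends 24 m/s.
3–8 s: v starts 24 m/s; Δx = 24·5 + ½·9·5² = 232.5 m; v ends 69 m/s.
8–9 s: v starts 69 m/s; Δx = 69·1 + ½·-11·1² = 63.5 m; v ends 58 m/s.
x(9) = 0 + Σ Δx = 341 m.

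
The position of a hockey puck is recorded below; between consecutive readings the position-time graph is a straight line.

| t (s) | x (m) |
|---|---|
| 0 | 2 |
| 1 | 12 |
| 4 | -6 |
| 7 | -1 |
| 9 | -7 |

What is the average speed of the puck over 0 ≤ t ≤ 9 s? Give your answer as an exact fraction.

Average speed = (total path length)/(elapsed time); on a piecewise-linear x-t graph the path length is Σ|Δx|.
0–1 s: |Δx| = |12 − 2| = 10 m
1–4 s: |Δx| = |-6 − 12| = 18 m
4–7 s: |Δx| = |-1 − -6| = 5 m
7–9 s: |Δx| = |-7 − -1| = 6 m
Total path = 39 m; average speed = 39/9 = 13/3 m/s.

13/3 m/s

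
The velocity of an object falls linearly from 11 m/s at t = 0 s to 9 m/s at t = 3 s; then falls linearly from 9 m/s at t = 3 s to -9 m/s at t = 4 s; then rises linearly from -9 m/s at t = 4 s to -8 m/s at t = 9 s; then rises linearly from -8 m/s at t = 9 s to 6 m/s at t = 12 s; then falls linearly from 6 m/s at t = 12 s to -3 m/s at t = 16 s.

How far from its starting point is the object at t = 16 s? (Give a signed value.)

-9.5 m

Net displacement equals the area under the velocity-time graph (areas below the axis count negative).
0–3 s: ½(11 + 9)(3) = 30 m
3–4 s: ½(9 + -9)(1) = 0 m
4–9 s: ½(-9 + -8)(5) = -42.5 m
9–12 s: ½(-8 + 6)(3) = -3 m
12–16 s: ½(6 + -3)(4) = 6 m
Net displacement = -9.5 m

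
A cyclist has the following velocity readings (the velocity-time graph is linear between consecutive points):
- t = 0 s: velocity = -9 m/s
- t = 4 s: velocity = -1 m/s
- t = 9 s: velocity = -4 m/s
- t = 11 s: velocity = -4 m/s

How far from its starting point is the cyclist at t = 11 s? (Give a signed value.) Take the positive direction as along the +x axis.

-40.5 m

Net displacement equals the area under the velocity-time graph (areas below the axis count negative).
0–4 s: ½(-9 + -1)(4) = -20 m
4–9 s: ½(-1 + -4)(5) = -12.5 m
9–11 s: -4 × 2 = -8 m
Net displacement = -40.5 m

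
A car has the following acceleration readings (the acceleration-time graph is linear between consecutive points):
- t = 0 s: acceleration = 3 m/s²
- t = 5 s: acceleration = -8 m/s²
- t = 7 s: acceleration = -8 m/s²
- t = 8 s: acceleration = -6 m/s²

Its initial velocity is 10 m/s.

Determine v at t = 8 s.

Δv equals the area under the a-t graph; then v = v₀ + Δv.
0–5 s: ½(3 + -8)(5) = -12.5 m/s
5–7 s: -8 × 2 = -16 m/s
7–8 s: ½(-8 + -6)(1) = -7 m/s
Δv = -35.5 m/s, so v(8) = 10 + (-35.5) = -25.5 m/s.

-25.5 m/s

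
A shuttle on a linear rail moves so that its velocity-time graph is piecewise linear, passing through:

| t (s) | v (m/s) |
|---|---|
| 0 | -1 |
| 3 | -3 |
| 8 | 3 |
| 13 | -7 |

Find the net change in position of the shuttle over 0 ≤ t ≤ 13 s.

-16 m

Net displacement equals the area under the velocity-time graph (areas below the axis count negative).
0–3 s: ½(-1 + -3)(3) = -6 m
3–8 s: ½(-3 + 3)(5) = 0 m
8–13 s: ½(3 + -7)(5) = -10 m
Net displacement = -16 m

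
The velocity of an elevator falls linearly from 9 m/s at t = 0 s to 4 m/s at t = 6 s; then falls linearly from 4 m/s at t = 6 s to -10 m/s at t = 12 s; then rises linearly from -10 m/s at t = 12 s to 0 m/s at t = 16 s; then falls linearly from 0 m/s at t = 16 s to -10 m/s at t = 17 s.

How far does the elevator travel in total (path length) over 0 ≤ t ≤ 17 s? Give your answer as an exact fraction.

Distance (not displacement) is the total path length: add the absolute areas under v-t.
0–6 s: |½(9 + 4)(6)| = 39 m
6–12 s: v = 0 at t = 54/7 s; triangle areas 24/7 + 150/7 = 174/7 m
12–16 s: |½(-10 + 0)(4)| = 20 m
16–17 s: |½(0 + -10)(1)| = 5 m
Total distance = 622/7 m

622/7 m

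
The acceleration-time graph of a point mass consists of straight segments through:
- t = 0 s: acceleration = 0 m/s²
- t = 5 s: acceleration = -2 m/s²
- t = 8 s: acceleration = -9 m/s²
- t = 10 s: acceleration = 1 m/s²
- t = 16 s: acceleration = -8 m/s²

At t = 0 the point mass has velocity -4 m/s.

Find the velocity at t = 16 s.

Δv equals the area under the a-t graph; then v = v₀ + Δv.
0–5 s: ½(0 + -2)(5) = -5 m/s
5–8 s: ½(-2 + -9)(3) = -16.5 m/s
8–10 s: ½(-9 + 1)(2) = -8 m/s
10–16 s: ½(1 + -8)(6) = -21 m/s
Δv = -50.5 m/s, so v(16) = -4 + (-50.5) = -54.5 m/s.

-54.5 m/s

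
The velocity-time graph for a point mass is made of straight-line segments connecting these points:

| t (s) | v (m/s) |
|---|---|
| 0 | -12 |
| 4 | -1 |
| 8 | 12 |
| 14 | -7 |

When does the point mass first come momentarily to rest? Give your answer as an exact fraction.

t = 56/13 s

v changes sign on 4–8 s (from -1 to 12); the graph is linear there, so v = 0 at t = 4 + (1)·(8 − 4)/(12 − -1) = 56/13 s.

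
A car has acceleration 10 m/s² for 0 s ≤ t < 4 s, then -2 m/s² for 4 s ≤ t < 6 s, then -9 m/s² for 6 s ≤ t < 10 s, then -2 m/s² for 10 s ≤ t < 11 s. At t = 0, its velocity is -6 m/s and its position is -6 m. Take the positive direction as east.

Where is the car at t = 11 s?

On each constant-a segment, Δv = aΔt and Δx = v₀Δt + ½aΔt²; chain segment to segment.
0–4 s: v starts -6 m/s; Δx = -6·4 + ½·10·4² = 56 m; v ends 34 m/s.
4–6 s: v starts 34 m/s; Δx = 34·2 + ½·-2·2² = 64 m; v ends 30 m/s.
6–10 s: v starts 30 m/s; Δx = 30·4 + ½·-9·4² = 48 m; v ends -6 m/s.
10–11 s: v starts -6 m/s; Δx = -6·1 + ½·-2·1² = -7 m; v ends -8 m/s.
x(11) = -6 + Σ Δx = 155 m.

155 m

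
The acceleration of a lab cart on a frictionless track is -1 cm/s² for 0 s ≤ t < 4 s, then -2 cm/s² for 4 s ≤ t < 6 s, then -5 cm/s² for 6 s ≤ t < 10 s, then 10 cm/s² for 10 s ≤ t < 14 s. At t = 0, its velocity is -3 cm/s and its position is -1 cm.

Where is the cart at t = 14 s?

On each constant-a segment, Δv = aΔt and Δx = v₀Δt + ½aΔt²; chain segment to segment.
0–4 s: v starts -3 cm/s; Δx = -3·4 + ½·-1·4² = -20 cm; v ends -7 cm/s.
4–6 s: v starts -7 cm/s; Δx = -7·2 + ½·-2·2² = -18 cm; v ends -11 cm/s.
6–10 s: v starts -11 cm/s; Δx = -11·4 + ½·-5·4² = -84 cm; v ends -31 cm/s.
10–14 s: v starts -31 cm/s; Δx = -31·4 + ½·10·4² = -44 cm; v ends 9 cm/s.
x(14) = -1 + Σ Δx = -167 cm.

-167 cm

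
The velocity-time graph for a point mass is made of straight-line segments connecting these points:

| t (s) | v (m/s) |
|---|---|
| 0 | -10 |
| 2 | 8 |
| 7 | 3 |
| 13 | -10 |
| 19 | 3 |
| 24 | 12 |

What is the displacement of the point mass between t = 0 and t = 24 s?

Displacement is the signed area under the v-t curve.
0–2 s: ½(-10 + 8)(2) = -2 m
2–7 s: ½(8 + 3)(5) = 27.5 m
7–13 s: ½(3 + -10)(6) = -21 m
13–19 s: ½(-10 + 3)(6) = -21 m
19–24 s: ½(3 + 12)(5) = 37.5 m
Net displacement = 21 m

21 m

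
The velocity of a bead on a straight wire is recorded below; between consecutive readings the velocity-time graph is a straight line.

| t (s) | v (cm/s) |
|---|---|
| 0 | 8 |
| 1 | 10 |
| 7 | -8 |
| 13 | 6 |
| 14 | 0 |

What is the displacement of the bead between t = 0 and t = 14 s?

Displacement is the signed area under the v-t curve.
0–1 s: ½(8 + 10)(1) = 9 cm
1–7 s: ½(10 + -8)(6) = 6 cm
7–13 s: ½(-8 + 6)(6) = -6 cm
13–14 s: ½(6 + 0)(1) = 3 cm
Net displacement = 12 cm

12 cm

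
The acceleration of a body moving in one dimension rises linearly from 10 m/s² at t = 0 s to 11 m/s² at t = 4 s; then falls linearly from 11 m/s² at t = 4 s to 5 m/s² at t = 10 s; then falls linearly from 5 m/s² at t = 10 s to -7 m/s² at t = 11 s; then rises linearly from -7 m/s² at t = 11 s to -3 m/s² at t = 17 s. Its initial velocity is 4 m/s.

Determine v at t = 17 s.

63 m/s

Δv equals the area under the a-t graph; then v = v₀ + Δv.
0–4 s: ½(10 + 11)(4) = 42 m/s
4–10 s: ½(11 + 5)(6) = 48 m/s
10–11 s: ½(5 + -7)(1) = -1 m/s
11–17 s: ½(-7 + -3)(6) = -30 m/s
Δv = 59 m/s, so v(17) = 4 + (59) = 63 m/s.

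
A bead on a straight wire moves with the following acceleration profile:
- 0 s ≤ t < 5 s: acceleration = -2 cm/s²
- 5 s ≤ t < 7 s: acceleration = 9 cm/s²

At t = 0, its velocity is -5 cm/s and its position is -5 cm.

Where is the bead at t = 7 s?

-67 cm

On each constant-a segment, Δv = aΔt and Δx = v₀Δt + ½aΔt²; chain segment to segment.
0–5 s: v starts -5 cm/s; Δx = -5·5 + ½·-2·5² = -50 cm; v ends -15 cm/s.
5–7 s: v starts -15 cm/s; Δx = -15·2 + ½·9·2² = -12 cm; v ends 3 cm/s.
x(7) = -5 + Σ Δx = -67 cm.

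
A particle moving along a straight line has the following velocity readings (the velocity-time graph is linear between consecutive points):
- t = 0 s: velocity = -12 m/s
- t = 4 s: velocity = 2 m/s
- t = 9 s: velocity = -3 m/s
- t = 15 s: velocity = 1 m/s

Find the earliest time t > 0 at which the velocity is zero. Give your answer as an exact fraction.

t = 24/7 s

v changes sign on 0–4 s (from -12 to 2); the graph is linear there, so v = 0 at t = 0 + (12)·(4 − 0)/(2 − -12) = 24/7 s.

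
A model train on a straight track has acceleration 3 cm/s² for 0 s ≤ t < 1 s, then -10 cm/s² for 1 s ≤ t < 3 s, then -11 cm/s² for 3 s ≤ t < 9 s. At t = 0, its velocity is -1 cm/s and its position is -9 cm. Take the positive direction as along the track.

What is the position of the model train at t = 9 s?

On each constant-a segment, Δv = aΔt and Δx = v₀Δt + ½aΔt²; chain segment to segment.
0–1 s: v starts -1 cm/s; Δx = -1·1 + ½·3·1² = 0.5 cm; v ends 2 cm/s.
1–3 s: v starts 2 cm/s; Δx = 2·2 + ½·-10·2² = -16 cm; v ends -18 cm/s.
3–9 s: v starts -18 cm/s; Δx = -18·6 + ½·-11·6² = -306 cm; v ends -84 cm/s.
x(9) = -9 + Σ Δx = -330.5 cm.

-330.5 cm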